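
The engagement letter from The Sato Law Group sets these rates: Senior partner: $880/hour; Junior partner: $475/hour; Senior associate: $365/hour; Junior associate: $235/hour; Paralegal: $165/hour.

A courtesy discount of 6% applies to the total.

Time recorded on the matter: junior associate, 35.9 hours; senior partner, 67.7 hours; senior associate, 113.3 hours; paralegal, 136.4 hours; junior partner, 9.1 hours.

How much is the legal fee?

Senior partner: 67.7 × $880 = $59,576.00
Junior partner: 9.1 × $475 = $4,322.50
Senior associate: 113.3 × $365 = $41,354.50
Junior associate: 35.9 × $235 = $8,436.50
Paralegal: 136.4 × $165 = $22,506.00
Subtotal: $136,195.50
Less 6% discount: −$8,171.73
Total: $136,195.50 − $8,171.73 = $128,023.77

$128,023.77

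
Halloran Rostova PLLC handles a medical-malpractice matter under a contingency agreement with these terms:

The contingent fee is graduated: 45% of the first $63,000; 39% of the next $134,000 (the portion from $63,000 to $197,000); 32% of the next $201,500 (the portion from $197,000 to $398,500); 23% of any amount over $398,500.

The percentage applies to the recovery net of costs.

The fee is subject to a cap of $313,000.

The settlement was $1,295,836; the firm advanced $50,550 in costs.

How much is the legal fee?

$313,000.00

Fee base (net of costs): $1,295,836 − $50,550 = $1,245,286
First $63,000 at 45% = $28,350.00
Next $134,000 at 39% = $52,260.00
Next $201,500 at 32% = $64,480.00
Remaining $846,786 at 23% = $194,760.78
Fee: $28,350.00 + $52,260.00 + $64,480.00 + $194,760.78 = $339,850.78
$339,850.78 exceeds the $313,000 cap, so the fee is capped at $313,000.00.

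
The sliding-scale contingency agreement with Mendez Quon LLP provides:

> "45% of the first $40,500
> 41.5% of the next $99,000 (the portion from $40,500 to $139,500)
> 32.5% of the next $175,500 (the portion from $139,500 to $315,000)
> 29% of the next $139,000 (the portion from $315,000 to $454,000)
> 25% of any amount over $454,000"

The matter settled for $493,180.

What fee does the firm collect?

First $40,500 at 45% = $18,225.00
Next $99,000 at 41.5% = $41,085.00
Next $175,500 at 32.5% = $57,037.50
Next $139,000 at 29% = $40,310.00
Remaining $39,180 at 25% = $9,795.00
Fee: $18,225.00 + $41,085.00 + $57,037.50 + $40,310.00 + $9,795.00 = $166,452.50

$166,452.50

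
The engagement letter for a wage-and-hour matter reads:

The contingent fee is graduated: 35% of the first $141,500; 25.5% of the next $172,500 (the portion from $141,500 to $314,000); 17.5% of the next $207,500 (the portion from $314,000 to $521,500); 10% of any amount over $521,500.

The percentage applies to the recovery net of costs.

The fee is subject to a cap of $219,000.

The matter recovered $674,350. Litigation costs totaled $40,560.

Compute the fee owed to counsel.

$141,054.00

Fee base (net of costs): $674,350 − $40,560 = $633,790
First $141,500 at 35% = $49,525.00
Next $172,500 at 25.5% = $43,987.50
Next $207,500 at 17.5% = $36,312.50
Remaining $112,290 at 10% = $11,229.00
Fee: $49,525.00 + $43,987.50 + $36,312.50 + $11,229.00 = $141,054.00
$141,054.00 is under the $219,000 cap.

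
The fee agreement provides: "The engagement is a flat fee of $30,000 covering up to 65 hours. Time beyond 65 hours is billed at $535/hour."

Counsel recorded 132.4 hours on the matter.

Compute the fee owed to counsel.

$66,059.00

Flat fee: $30,000.00
Excess hours: 132.4 − 65 = 67.4
Overrun: 67.4 × $535 = $36,059.00
Total: $30,000.00 + $36,059.00 = $66,059.00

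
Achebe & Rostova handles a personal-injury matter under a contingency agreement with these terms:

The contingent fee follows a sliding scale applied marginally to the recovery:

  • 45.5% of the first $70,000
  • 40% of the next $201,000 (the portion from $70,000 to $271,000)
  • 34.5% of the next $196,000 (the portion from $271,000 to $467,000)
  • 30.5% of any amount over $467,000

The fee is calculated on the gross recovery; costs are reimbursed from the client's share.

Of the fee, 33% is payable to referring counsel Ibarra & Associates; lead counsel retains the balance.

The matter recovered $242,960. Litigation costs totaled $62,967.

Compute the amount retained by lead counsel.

$67,692.78

Fee base is the gross recovery, $242,960; costs are reimbursed separately.
First $70,000 at 45.5% = $31,850.00
Remaining $172,960 at 40% = $69,184.00
Fee: $31,850.00 + $69,184.00 = $101,034.00
Referral share: 33% of $101,034.00 = $33,341.22; lead counsel retains $101,034.00 − $33,341.22 = $67,692.78.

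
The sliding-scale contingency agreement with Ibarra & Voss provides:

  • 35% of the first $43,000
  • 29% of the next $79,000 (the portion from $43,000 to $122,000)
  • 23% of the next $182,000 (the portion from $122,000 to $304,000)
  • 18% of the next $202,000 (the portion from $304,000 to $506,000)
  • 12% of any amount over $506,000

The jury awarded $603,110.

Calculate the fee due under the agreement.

First $43,000 at 35% = $15,050.00
Next $79,000 at 29% = $22,910.00
Next $182,000 at 23% = $41,860.00
Next $202,000 at 18% = $36,360.00
Remaining $97,110 at 12% = $11,653.20
Fee: $15,050.00 + $22,910.00 + $41,860.00 + $36,360.00 + $11,653.20 = $127,833.20

$127,833.20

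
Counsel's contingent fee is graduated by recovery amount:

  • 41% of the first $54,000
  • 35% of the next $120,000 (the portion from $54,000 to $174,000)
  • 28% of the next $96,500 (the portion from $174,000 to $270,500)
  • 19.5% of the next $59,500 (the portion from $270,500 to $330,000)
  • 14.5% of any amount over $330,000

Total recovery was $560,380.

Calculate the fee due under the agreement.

$136,167.60

First $54,000 at 41% = $22,140.00
Next $120,000 at 35% = $42,000.00
Next $96,500 at 28% = $27,020.00
Next $59,500 at 19.5% = $11,602.50
Remaining $230,380 at 14.5% = $33,405.10
Fee: $22,140.00 + $42,000.00 + $27,020.00 + $11,602.50 + $33,405.10 = $136,167.60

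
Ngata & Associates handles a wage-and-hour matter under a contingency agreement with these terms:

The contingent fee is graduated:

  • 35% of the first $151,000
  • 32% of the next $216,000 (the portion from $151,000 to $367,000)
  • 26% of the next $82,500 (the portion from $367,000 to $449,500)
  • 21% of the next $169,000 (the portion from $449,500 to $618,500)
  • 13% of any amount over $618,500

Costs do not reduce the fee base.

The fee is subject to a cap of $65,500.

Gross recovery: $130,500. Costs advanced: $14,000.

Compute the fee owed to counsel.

$45,675.00

Fee base is the gross recovery, $130,500; costs are reimbursed separately.
First $130,500 at 35% = $45,675.00
$45,675.00 is under the $65,500 cap.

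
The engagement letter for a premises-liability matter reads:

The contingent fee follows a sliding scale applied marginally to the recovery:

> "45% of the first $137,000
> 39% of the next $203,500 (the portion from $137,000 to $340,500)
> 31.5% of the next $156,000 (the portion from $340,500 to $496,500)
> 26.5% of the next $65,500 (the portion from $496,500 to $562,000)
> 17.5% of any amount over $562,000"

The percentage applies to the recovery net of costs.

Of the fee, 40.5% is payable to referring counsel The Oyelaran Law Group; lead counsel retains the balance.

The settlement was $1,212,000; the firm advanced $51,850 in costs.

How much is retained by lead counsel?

$185,752.31

Fee base (net of costs): $1,212,000 − $51,850 = $1,160,150
First $137,000 at 45% = $61,650.00
Next $203,500 at 39% = $79,365.00
Next $156,000 at 31.5% = $49,140.00
Next $65,500 at 26.5% = $17,357.50
Remaining $598,150 at 17.5% = $104,676.25
Fee: $61,650.00 + $79,365.00 + $49,140.00 + $17,357.50 + $104,676.25 = $312,188.75
Referral share: 40.5% of $312,188.75 = $126,436.44; lead counsel retains $312,188.75 − $126,436.44 = $185,752.31.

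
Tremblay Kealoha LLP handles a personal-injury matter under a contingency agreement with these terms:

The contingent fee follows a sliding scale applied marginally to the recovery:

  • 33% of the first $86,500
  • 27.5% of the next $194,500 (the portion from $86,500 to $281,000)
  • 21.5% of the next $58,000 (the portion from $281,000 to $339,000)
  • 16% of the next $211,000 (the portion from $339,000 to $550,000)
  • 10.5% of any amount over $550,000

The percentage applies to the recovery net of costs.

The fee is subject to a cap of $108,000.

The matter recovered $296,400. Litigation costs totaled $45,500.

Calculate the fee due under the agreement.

Fee base (net of costs): $296,400 − $45,500 = $250,900
First $86,500 at 33% = $28,545.00
Remaining $164,400 at 27.5% = $45,210.00
Fee: $28,545.00 + $45,210.00 = $73,755.00
$73,755.00 is under the $108,000 cap.

$73,755.00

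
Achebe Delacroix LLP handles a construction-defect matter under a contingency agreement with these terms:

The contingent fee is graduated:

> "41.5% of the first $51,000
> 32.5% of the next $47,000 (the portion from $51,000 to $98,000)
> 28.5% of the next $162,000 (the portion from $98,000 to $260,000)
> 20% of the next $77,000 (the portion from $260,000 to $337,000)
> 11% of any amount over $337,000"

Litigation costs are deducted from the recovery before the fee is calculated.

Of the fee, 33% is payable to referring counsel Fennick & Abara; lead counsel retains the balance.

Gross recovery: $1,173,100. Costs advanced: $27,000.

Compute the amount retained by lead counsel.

$125,297.37

Fee base (net of costs): $1,173,100 − $27,000 = $1,146,100
First $51,000 at 41.5% = $21,165.00
Next $47,000 at 32.5% = $15,275.00
Next $162,000 at 28.5% = $46,170.00
Next $77,000 at 20% = $15,400.00
Remaining $809,100 at 11% = $89,001.00
Fee: $21,165.00 + $15,275.00 + $46,170.00 + $15,400.00 + $89,001.00 = $187,011.00
Referral share: 33% of $187,011.00 = $61,713.63; lead counsel retains $187,011.00 − $61,713.63 = $125,297.37.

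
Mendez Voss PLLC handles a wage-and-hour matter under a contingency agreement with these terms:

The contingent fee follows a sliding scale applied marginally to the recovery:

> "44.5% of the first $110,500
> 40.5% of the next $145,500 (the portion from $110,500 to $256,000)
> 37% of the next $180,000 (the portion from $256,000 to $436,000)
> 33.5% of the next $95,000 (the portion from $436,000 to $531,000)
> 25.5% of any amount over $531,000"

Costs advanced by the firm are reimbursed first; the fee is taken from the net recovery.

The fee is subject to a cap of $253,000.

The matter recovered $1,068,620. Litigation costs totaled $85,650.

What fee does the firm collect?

$253,000.00

Fee base (net of costs): $1,068,620 − $85,650 = $982,970
First $110,500 at 44.5% = $49,172.50
Next $145,500 at 40.5% = $58,927.50
Next $180,000 at 37% = $66,600.00
Next $95,000 at 33.5% = $31,825.00
Remaining $451,970 at 25.5% = $115,252.35
Fee: $49,172.50 + $58,927.50 + $66,600.00 + $31,825.00 + $115,252.35 = $321,777.35
$321,777.35 exceeds the $253,000 cap, so the fee is capped at $253,000.00.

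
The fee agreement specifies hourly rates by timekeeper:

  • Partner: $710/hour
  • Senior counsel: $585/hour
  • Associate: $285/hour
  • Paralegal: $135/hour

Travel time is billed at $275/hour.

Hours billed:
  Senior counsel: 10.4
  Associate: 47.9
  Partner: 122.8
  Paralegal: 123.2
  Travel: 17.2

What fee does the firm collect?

$128,285.50

Partner: 122.8 × $710 = $87,188.00
Senior counsel: 10.4 × $585 = $6,084.00
Associate: 47.9 × $285 = $13,651.50
Paralegal: 123.2 × $135 = $16,632.00
Subtotal: $87,188.00 + $6,084.00 + $13,651.50 + $16,632.00 = $123,555.50
Travel: 17.2 × $275 = $4,730.00
Total: $123,555.50 + $4,730.00 = $128,285.50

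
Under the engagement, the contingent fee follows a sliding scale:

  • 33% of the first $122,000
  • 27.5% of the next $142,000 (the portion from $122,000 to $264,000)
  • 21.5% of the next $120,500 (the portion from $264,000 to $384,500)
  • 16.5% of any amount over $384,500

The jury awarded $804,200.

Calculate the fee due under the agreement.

$174,468.00

First $122,000 at 33% = $40,260.00
Next $142,000 at 27.5% = $39,050.00
Next $120,500 at 21.5% = $25,907.50
Remaining $419,700 at 16.5% = $69,250.50
Fee: $40,260.00 + $39,050.00 + $25,907.50 + $69,250.50 = $174,468.00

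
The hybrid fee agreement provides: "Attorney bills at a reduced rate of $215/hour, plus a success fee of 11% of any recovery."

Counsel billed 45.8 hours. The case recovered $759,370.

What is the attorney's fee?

$93,377.70

Hourly: 45.8 × $215 = $9,847.00
Success fee: 11% of $759,370 = $83,530.70
Total: $9,847.00 + $83,530.70 = $93,377.70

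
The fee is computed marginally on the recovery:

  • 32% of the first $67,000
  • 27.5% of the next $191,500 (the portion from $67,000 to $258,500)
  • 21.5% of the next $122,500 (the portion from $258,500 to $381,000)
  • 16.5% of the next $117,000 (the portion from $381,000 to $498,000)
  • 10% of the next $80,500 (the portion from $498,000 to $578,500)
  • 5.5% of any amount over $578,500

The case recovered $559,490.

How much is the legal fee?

$125,894.00

First $67,000 at 32% = $21,440.00
Next $191,500 at 27.5% = $52,662.50
Next $122,500 at 21.5% = $26,337.50
Next $117,000 at 16.5% = $19,305.00
Remaining $61,490 at 10% = $6,149.00
Fee: $21,440.00 + $52,662.50 + $26,337.50 + $19,305.00 + $6,149.00 = $125,894.00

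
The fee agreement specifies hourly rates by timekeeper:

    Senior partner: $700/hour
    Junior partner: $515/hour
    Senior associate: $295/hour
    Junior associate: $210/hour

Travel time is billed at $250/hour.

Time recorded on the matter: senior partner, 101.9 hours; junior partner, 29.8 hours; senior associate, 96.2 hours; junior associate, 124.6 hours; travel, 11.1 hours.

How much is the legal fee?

Senior partner: 101.9 × $700 = $71,330.00
Junior partner: 29.8 × $515 = $15,347.00
Senior associate: 96.2 × $295 = $28,379.00
Junior associate: 124.6 × $210 = $26,166.00
Subtotal: $71,330.00 + $15,347.00 + $28,379.00 + $26,166.00 = $141,222.00
Travel: 11.1 × $250 = $2,775.00
Total: $141,222.00 + $2,775.00 = $143,997.00

$143,997.00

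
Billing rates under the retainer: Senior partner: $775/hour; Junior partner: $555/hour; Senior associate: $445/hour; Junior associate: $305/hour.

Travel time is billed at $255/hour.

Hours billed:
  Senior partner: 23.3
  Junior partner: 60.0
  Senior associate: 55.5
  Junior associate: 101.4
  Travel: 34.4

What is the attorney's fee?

$115,754.00

Senior partner: 23.3 × $775 = $18,057.50
Junior partner: 60.0 × $555 = $33,300.00
Senior associate: 55.5 × $445 = $24,697.50
Junior associate: 101.4 × $305 = $30,927.00
Subtotal: $18,057.50 + $33,300.00 + $24,697.50 + $30,927.00 = $106,982.00
Travel: 34.4 × $255 = $8,772.00
Total: $106,982.00 + $8,772.00 = $115,754.00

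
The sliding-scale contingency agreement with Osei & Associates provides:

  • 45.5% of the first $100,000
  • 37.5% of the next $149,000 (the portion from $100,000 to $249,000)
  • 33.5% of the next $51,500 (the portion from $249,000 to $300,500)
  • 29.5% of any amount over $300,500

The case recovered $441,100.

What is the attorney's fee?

$160,104.50

First $100,000 at 45.5% = $45,500.00
Next $149,000 at 37.5% = $55,875.00
Next $51,500 at 33.5% = $17,252.50
Remaining $140,600 at 29.5% = $41,477.00
Fee: $45,500.00 + $55,875.00 + $17,252.50 + $41,477.00 = $160,104.50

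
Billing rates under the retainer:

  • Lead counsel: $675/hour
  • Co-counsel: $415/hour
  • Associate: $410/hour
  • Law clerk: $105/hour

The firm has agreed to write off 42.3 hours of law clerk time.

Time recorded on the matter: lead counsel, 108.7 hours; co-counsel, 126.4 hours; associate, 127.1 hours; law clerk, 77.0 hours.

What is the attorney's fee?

Lead counsel: 108.7 × $675 = $73,372.50
Co-counsel: 126.4 × $415 = $52,456.00
Associate: 127.1 × $410 = $52,111.00
Law clerk: 77.0 × $105 = $8,085.00
Subtotal: $186,024.50
Write-off: 42.3 × $105 = $4,441.50
Total: $186,024.50 − $4,441.50 = $181,583.00

$181,583.00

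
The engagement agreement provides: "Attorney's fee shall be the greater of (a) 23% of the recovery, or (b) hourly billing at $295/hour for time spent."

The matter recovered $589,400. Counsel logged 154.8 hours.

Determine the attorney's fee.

$135,562.00

(a) 23% of $589,400 = $135,562.00
(b) 154.8 × $295 = $45,666.00
The greater is (a): $135,562.00.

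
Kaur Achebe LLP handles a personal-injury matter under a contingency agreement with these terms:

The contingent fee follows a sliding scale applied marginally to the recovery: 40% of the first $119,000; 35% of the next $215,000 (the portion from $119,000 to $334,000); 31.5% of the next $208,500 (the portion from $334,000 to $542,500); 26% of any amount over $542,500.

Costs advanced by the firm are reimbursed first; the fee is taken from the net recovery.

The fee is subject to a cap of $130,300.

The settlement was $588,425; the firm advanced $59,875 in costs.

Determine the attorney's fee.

$130,300.00

Fee base (net of costs): $588,425 − $59,875 = $528,550
First $119,000 at 40% = $47,600.00
Next $215,000 at 35% = $75,250.00
Remaining $194,550 at 31.5% = $61,283.25
Fee: $47,600.00 + $75,250.00 + $61,283.25 = $184,133.25
$184,133.25 exceeds the $130,300 cap, so the fee is capped at $130,300.00.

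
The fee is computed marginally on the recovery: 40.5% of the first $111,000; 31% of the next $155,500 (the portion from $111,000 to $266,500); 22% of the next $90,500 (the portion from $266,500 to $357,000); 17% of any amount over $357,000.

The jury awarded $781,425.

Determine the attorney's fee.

$185,222.25

First $111,000 at 40.5% = $44,955.00
Next $155,500 at 31% = $48,205.00
Next $90,500 at 22% = $19,910.00
Remaining $424,425 at 17% = $72,152.25
Fee: $44,955.00 + $48,205.00 + $19,910.00 + $72,152.25 = $185,222.25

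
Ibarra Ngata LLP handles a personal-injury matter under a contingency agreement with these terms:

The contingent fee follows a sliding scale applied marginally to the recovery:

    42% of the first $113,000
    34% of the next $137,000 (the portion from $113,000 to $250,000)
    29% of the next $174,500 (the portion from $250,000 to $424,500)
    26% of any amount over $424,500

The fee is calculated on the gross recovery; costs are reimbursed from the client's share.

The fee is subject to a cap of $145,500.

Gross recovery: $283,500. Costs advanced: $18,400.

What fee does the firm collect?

Fee base is the gross recovery, $283,500; costs are reimbursed separately.
First $113,000 at 42% = $47,460.00
Next $137,000 at 34% = $46,580.00
Remaining $33,500 at 29% = $9,715.00
Fee: $47,460.00 + $46,580.00 + $9,715.00 = $103,755.00
$103,755.00 is under the $145,500 cap.

$103,755.00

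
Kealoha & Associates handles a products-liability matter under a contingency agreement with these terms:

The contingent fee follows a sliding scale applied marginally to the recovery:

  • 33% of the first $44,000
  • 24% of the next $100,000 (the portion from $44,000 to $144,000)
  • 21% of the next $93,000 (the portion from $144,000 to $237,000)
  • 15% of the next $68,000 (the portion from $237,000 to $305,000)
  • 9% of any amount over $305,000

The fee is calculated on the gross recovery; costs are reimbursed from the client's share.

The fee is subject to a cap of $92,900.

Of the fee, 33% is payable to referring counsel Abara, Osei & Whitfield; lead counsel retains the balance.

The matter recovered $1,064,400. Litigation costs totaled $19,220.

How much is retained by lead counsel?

Fee base is the gross recovery, $1,064,400; costs are reimbursed separately.
First $44,000 at 33% = $14,520.00
Next $100,000 at 24% = $24,000.00
Next $93,000 at 21% = $19,530.00
Next $68,000 at 15% = $10,200.00
Remaining $759,400 at 9% = $68,346.00
Fee: $14,520.00 + $24,000.00 + $19,530.00 + $10,200.00 + $68,346.00 = $136,596.00
$136,596.00 exceeds the $92,900 cap, so the fee is capped at $92,900.00.
Referral share: 33% of $92,900.00 = $30,657.00; lead counsel retains $92,900.00 − $30,657.00 = $62,243.00.

$62,243.00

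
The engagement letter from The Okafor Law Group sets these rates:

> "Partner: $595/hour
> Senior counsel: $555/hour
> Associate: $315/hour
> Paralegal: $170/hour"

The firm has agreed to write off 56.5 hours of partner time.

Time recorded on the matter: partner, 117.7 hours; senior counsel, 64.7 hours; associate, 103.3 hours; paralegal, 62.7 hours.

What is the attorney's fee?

$115,521.00

Partner: 117.7 × $595 = $70,031.50
Senior counsel: 64.7 × $555 = $35,908.50
Associate: 103.3 × $315 = $32,539.50
Paralegal: 62.7 × $170 = $10,659.00
Subtotal: $149,138.50
Write-off: 56.5 × $595 = $33,617.50
Total: $149,138.50 − $33,617.50 = $115,521.00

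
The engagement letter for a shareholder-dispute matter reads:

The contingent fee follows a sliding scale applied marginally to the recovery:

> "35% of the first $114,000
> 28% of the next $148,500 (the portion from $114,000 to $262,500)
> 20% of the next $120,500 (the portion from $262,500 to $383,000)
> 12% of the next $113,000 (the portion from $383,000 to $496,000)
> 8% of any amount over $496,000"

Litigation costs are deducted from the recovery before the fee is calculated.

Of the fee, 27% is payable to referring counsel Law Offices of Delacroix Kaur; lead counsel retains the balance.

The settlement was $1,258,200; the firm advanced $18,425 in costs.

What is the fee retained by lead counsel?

Fee base (net of costs): $1,258,200 − $18,425 = $1,239,775
First $114,000 at 35% = $39,900.00
Next $148,500 at 28% = $41,580.00
Next $120,500 at 20% = $24,100.00
Next $113,000 at 12% = $13,560.00
Remaining $743,775 at 8% = $59,502.00
Fee: $39,900.00 + $41,580.00 + $24,100.00 + $13,560.00 + $59,502.00 = $178,642.00
Referral share: 27% of $178,642.00 = $48,233.34; lead counsel retains $178,642.00 − $48,233.34 = $130,408.66.

$130,408.66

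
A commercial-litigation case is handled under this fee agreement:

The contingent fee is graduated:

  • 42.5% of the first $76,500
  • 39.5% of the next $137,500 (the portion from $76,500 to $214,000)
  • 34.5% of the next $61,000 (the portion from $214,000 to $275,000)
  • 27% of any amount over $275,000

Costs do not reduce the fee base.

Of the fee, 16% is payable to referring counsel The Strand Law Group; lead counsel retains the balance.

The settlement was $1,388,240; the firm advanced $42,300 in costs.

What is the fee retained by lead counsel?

$343,093.63

Fee base is the gross recovery, $1,388,240; costs are reimbursed separately.
First $76,500 at 42.5% = $32,512.50
Next $137,500 at 39.5% = $54,312.50
Next $61,000 at 34.5% = $21,045.00
Remaining $1,113,240 at 27% = $300,574.80
Fee: $32,512.50 + $54,312.50 + $21,045.00 + $300,574.80 = $408,444.80
Referral share: 16% of $408,444.80 = $65,351.17; lead counsel retains $408,444.80 − $65,351.17 = $343,093.63.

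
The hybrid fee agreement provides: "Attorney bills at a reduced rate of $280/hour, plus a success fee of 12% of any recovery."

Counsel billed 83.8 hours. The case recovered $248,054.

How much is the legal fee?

$53,230.48

Hourly: 83.8 × $280 = $23,464.00
Success fee: 12% of $248,054 = $29,766.48
Total: $23,464.00 + $29,766.48 = $53,230.48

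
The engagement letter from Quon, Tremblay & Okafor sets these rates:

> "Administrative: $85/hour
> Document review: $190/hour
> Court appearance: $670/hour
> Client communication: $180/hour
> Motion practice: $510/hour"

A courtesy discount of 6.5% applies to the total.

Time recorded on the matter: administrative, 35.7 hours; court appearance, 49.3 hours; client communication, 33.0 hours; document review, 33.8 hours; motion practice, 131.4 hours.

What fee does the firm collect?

$107,937.80

Administrative: 35.7 × $85 = $3,034.50
Document review: 33.8 × $190 = $6,422.00
Court appearance: 49.3 × $670 = $33,031.00
Client communication: 33.0 × $180 = $5,940.00
Motion practice: 131.4 × $510 = $67,014.00
Subtotal: $115,441.50
Less 6.5% discount: −$7,503.70
Total: $115,441.50 − $7,503.70 = $107,937.80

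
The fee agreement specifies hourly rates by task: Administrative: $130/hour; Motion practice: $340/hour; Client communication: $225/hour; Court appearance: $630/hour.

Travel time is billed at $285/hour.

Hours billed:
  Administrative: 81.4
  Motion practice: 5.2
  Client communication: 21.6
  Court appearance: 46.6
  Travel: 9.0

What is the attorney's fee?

$49,133.00

Administrative: 81.4 × $130 = $10,582.00
Motion practice: 5.2 × $340 = $1,768.00
Client communication: 21.6 × $225 = $4,860.00
Court appearance: 46.6 × $630 = $29,358.00
Subtotal: $10,582.00 + $1,768.00 + $4,860.00 + $29,358.00 = $46,568.00
Travel: 9.0 × $285 = $2,565.00
Total: $46,568.00 + $2,565.00 = $49,133.00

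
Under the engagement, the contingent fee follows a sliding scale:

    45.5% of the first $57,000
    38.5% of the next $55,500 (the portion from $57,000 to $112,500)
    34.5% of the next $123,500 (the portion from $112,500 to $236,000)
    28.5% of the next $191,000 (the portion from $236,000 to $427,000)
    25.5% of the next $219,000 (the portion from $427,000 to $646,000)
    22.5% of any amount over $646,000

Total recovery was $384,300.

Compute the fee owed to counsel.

First $57,000 at 45.5% = $25,935.00
Next $55,500 at 38.5% = $21,367.50
Next $123,500 at 34.5% = $42,607.50
Remaining $148,300 at 28.5% = $42,265.50
Fee: $25,935.00 + $21,367.50 + $42,607.50 + $42,265.50 = $132,175.50

$132,175.50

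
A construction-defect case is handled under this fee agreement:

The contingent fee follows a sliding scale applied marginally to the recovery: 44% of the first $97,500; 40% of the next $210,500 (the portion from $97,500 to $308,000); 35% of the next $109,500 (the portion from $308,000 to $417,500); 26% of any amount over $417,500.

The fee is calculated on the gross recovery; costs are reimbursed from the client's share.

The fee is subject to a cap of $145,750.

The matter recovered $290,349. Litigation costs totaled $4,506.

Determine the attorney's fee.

$120,039.60

Fee base is the gross recovery, $290,349; costs are reimbursed separately.
First $97,500 at 44% = $42,900.00
Remaining $192,849 at 40% = $77,139.60
Fee: $42,900.00 + $77,139.60 = $120,039.60
$120,039.60 is under the $145,750 cap.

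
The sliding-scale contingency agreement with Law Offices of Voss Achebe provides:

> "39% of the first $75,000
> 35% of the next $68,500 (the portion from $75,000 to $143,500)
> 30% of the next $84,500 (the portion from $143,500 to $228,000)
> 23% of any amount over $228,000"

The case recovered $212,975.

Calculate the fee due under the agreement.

First $75,000 at 39% = $29,250.00
Next $68,500 at 35% = $23,975.00
Remaining $69,475 at 30% = $20,842.50
Fee: $29,250.00 + $23,975.00 + $20,842.50 = $74,067.50

$74,067.50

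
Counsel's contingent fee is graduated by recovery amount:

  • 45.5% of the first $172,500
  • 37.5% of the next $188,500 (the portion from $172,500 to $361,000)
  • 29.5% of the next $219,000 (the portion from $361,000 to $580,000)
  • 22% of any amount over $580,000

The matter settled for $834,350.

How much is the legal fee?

$269,737.00

First $172,500 at 45.5% = $78,487.50
Next $188,500 at 37.5% = $70,687.50
Next $219,000 at 29.5% = $64,605.00
Remaining $254,350 at 22% = $55,957.00
Fee: $78,487.50 + $70,687.50 + $64,605.00 + $55,957.00 = $269,737.00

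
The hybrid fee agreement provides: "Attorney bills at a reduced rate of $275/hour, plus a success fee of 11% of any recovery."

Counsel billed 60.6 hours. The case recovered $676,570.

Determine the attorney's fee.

Hourly: 60.6 × $275 = $16,665.00
Success fee: 11% of $676,570 = $74,422.70
Total: $16,665.00 + $74,422.70 = $91,087.70

$91,087.70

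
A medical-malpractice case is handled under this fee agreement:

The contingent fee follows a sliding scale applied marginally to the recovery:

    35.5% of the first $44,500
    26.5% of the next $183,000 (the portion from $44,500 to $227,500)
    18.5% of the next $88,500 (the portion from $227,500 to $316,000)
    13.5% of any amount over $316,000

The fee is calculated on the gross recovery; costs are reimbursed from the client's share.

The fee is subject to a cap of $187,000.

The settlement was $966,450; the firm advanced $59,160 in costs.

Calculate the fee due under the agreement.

$168,475.75

Fee base is the gross recovery, $966,450; costs are reimbursed separately.
First $44,500 at 35.5% = $15,797.50
Next $183,000 at 26.5% = $48,495.00
Next $88,500 at 18.5% = $16,372.50
Remaining $650,450 at 13.5% = $87,810.75
Fee: $15,797.50 + $48,495.00 + $16,372.50 + $87,810.75 = $168,475.75
$168,475.75 is under the $187,000 cap.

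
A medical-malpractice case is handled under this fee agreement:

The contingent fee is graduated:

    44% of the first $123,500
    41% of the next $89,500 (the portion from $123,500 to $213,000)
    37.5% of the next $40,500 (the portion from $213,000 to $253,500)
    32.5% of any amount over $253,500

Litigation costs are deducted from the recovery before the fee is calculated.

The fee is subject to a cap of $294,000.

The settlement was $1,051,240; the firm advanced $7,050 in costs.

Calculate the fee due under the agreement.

$294,000.00

Fee base (net of costs): $1,051,240 − $7,050 = $1,044,190
First $123,500 at 44% = $54,340.00
Next $89,500 at 41% = $36,695.00
Next $40,500 at 37.5% = $15,187.50
Remaining $790,690 at 32.5% = $256,974.25
Fee: $54,340.00 + $36,695.00 + $15,187.50 + $256,974.25 = $363,196.75
$363,196.75 exceeds the $294,000 cap, so the fee is capped at $294,000.00.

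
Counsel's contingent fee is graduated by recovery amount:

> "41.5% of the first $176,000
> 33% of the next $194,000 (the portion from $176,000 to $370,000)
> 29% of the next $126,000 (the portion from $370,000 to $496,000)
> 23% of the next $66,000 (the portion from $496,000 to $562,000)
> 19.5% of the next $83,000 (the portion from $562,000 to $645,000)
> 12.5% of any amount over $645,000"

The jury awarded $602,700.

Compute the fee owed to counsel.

$196,716.50

First $176,000 at 41.5% = $73,040.00
Next $194,000 at 33% = $64,020.00
Next $126,000 at 29% = $36,540.00
Next $66,000 at 23% = $15,180.00
Remaining $40,700 at 19.5% = $7,936.50
Fee: $73,040.00 + $64,020.00 + $36,540.00 + $15,180.00 + $7,936.50 = $196,716.50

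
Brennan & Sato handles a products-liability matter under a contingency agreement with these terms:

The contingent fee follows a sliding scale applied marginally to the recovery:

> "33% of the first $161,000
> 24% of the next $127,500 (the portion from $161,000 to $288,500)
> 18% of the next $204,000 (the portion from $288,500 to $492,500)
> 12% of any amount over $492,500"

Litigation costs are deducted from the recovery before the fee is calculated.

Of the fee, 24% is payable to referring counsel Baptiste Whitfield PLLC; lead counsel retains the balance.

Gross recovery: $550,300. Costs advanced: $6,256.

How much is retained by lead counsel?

$96,242.81

Fee base (net of costs): $550,300 − $6,256 = $544,044
First $161,000 at 33% = $53,130.00
Next $127,500 at 24% = $30,600.00
Next $204,000 at 18% = $36,720.00
Remaining $51,544 at 12% = $6,185.28
Fee: $53,130.00 + $30,600.00 + $36,720.00 + $6,185.28 = $126,635.28
Referral share: 24% of $126,635.28 = $30,392.47; lead counsel retains $126,635.28 − $30,392.47 = $96,242.81.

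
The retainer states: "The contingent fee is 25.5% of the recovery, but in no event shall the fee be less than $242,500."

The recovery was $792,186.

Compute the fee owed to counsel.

25.5% of $792,186 = $202,007.43
That is below the $242,500 minimum, so the minimum applies.

$242,500.00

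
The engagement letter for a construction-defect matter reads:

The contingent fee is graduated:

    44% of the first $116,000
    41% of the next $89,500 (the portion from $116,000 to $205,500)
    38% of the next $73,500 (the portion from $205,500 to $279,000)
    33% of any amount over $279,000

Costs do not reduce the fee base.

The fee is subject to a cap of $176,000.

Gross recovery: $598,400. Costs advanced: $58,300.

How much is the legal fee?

$176,000.00

Fee base is the gross recovery, $598,400; costs are reimbursed separately.
First $116,000 at 44% = $51,040.00
Next $89,500 at 41% = $36,695.00
Next $73,500 at 38% = $27,930.00
Remaining $319,400 at 33% = $105,402.00
Fee: $51,040.00 + $36,695.00 + $27,930.00 + $105,402.00 = $221,067.00
$221,067.00 exceeds the $176,000 cap, so the fee is capped at $176,000.00.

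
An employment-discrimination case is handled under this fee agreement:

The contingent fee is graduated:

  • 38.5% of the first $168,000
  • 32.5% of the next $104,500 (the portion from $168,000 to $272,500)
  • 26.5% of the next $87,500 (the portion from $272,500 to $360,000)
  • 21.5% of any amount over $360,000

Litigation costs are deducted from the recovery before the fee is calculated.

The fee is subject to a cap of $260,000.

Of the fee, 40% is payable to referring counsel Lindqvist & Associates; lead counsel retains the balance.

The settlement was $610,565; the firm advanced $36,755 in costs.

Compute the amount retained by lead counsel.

Fee base (net of costs): $610,565 − $36,755 = $573,810
First $168,000 at 38.5% = $64,680.00
Next $104,500 at 32.5% = $33,962.50
Next $87,500 at 26.5% = $23,187.50
Remaining $213,810 at 21.5% = $45,969.15
Fee: $64,680.00 + $33,962.50 + $23,187.50 + $45,969.15 = $167,799.15
$167,799.15 is under the $260,000 cap.
Referral share: 40% of $167,799.15 = $67,119.66; lead counsel retains $167,799.15 − $67,119.66 = $100,679.49.

$100,679.49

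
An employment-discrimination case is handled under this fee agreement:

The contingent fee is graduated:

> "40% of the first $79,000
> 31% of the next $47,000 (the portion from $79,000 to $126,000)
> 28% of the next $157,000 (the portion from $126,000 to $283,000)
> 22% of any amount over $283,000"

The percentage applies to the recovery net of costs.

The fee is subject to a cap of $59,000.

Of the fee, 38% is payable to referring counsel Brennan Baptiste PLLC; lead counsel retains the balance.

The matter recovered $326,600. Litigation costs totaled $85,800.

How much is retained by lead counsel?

Fee base (net of costs): $326,600 − $85,800 = $240,800
First $79,000 at 40% = $31,600.00
Next $47,000 at 31% = $14,570.00
Remaining $114,800 at 28% = $32,144.00
Fee: $31,600.00 + $14,570.00 + $32,144.00 = $78,314.00
$78,314.00 exceeds the $59,000 cap, so the fee is capped at $59,000.00.
Referral share: 38% of $59,000.00 = $22,420.00; lead counsel retains $59,000.00 − $22,420.00 = $36,580.00.

$36,580.00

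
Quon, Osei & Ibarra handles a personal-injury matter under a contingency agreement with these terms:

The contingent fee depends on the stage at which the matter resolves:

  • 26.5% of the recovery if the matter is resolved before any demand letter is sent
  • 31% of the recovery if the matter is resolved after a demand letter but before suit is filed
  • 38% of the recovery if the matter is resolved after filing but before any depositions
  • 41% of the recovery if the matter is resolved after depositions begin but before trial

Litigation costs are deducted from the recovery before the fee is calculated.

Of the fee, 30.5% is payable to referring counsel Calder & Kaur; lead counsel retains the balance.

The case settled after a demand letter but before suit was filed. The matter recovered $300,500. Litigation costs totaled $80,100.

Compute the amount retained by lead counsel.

Fee base (net of costs): $300,500 − $80,100 = $220,400
The matter settled after a demand letter but before suit was filed, so the 31% rate applies.
$220,400 × 31% = $68,324.00
Referral share: 30.5% of $68,324.00 = $20,838.82; lead counsel retains $68,324.00 − $20,838.82 = $47,485.18.

$47,485.18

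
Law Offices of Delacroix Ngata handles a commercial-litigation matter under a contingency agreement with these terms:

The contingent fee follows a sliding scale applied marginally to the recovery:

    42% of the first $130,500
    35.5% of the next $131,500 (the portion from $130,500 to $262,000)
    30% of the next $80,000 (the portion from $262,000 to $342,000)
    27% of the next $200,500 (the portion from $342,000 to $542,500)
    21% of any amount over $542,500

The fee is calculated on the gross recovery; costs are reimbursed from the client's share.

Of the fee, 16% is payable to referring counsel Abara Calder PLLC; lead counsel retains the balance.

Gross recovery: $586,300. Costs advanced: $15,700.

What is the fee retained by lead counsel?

Fee base is the gross recovery, $586,300; costs are reimbursed separately.
First $130,500 at 42% = $54,810.00
Next $131,500 at 35.5% = $46,682.50
Next $80,000 at 30% = $24,000.00
Next $200,500 at 27% = $54,135.00
Remaining $43,800 at 21% = $9,198.00
Fee: $54,810.00 + $46,682.50 + $24,000.00 + $54,135.00 + $9,198.00 = $188,825.50
Referral share: 16% of $188,825.50 = $30,212.08; lead counsel retains $188,825.50 − $30,212.08 = $158,613.42.

$158,613.42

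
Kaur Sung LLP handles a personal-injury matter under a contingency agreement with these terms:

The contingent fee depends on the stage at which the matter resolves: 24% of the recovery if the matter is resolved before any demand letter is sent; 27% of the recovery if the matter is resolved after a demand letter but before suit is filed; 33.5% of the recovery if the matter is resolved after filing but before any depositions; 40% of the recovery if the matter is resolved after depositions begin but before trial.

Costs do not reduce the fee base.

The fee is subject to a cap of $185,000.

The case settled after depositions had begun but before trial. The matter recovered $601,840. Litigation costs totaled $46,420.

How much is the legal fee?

Fee base is the gross recovery, $601,840; costs are reimbursed separately.
The matter settled after depositions had begun but before trial, so the 40% rate applies.
$601,840 × 40% = $240,736.00
$240,736.00 exceeds the $185,000 cap, so the fee is capped at $185,000.00.

$185,000.00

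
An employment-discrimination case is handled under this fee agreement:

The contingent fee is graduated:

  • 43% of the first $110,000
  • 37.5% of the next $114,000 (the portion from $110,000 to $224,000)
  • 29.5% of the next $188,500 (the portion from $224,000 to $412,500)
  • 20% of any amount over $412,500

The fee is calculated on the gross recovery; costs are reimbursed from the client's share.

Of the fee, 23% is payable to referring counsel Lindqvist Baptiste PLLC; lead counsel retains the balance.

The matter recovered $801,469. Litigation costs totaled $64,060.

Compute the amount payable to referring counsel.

Fee base is the gross recovery, $801,469; costs are reimbursed separately.
First $110,000 at 43% = $47,300.00
Next $114,000 at 37.5% = $42,750.00
Next $188,500 at 29.5% = $55,607.50
Remaining $388,969 at 20% = $77,793.80
Fee: $47,300.00 + $42,750.00 + $55,607.50 + $77,793.80 = $223,451.30
Referral share: 23% of $223,451.30 = $51,393.80; lead counsel retains $223,451.30 − $51,393.80 = $172,057.50.

$51,393.80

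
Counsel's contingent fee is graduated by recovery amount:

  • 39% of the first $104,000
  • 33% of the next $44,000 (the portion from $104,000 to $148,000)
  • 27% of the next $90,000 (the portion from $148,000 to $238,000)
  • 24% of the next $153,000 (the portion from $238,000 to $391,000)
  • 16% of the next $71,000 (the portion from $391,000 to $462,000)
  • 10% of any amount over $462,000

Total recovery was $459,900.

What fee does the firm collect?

First $104,000 at 39% = $40,560.00
Next $44,000 at 33% = $14,520.00
Next $90,000 at 27% = $24,300.00
Next $153,000 at 24% = $36,720.00
Remaining $68,900 at 16% = $11,024.00
Fee: $40,560.00 + $14,520.00 + $24,300.00 + $36,720.00 + $11,024.00 = $127,124.00

$127,124.00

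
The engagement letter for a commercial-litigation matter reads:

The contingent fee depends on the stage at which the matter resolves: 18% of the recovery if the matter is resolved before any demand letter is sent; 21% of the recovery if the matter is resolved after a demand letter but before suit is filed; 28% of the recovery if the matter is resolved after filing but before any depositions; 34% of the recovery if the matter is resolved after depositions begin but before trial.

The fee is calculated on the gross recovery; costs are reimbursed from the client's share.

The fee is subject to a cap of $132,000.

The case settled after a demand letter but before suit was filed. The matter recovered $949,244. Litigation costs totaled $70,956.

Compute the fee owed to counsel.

$132,000.00

Fee base is the gross recovery, $949,244; costs are reimbursed separately.
The matter settled after a demand letter but before suit was filed, so the 21% rate applies.
$949,244 × 21% = $199,341.24
$199,341.24 exceeds the $132,000 cap, so the fee is capped at $132,000.00.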